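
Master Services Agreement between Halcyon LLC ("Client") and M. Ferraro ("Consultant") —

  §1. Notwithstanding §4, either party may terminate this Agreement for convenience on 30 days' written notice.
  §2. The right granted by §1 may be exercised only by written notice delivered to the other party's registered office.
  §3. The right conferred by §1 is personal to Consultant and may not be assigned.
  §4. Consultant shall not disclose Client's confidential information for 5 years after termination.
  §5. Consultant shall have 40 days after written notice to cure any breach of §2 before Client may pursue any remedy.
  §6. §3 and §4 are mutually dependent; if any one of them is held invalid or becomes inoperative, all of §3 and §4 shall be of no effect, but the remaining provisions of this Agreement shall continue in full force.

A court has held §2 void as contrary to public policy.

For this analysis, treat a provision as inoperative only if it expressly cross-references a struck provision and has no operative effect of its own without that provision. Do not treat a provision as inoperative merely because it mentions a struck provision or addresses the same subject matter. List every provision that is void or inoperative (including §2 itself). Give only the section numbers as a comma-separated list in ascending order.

2, 5

§2 is struck. §5 operates only by reference to §2, so it falls with §2. §6 ties §3 and §4 together, but none of those is affected here; the remaining provisions continue in force under §6. The provisions still in force are §1, §3, §4, and §6.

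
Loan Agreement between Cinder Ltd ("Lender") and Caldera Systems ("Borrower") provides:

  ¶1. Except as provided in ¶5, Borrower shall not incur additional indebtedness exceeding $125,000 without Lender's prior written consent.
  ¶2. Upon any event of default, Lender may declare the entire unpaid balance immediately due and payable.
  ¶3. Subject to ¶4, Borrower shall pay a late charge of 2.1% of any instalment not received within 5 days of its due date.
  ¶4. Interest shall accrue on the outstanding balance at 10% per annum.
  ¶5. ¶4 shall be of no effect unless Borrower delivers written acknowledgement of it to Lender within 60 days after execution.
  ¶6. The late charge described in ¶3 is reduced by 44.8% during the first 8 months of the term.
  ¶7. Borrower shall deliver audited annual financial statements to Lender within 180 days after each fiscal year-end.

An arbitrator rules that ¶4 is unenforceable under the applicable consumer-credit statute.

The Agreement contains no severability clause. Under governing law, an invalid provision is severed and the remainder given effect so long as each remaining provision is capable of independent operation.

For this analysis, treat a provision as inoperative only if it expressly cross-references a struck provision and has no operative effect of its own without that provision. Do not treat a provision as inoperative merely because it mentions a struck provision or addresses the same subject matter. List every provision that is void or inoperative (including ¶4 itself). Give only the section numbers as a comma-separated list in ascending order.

4, 5

¶4 is struck. ¶5 merely fixes the acknowledgement condition for ¶4; with ¶4 gone it has nothing to operate on and falls away. ¶3 mentions ¶4 but its own obligation stands independently of ¶4, so ¶3 is not affected. ¶1 mentions ¶5 but its own obligation stands independently of ¶5, so ¶1 is not affected. Under the stated default rule, only provisions that cannot operate independently fall away; the rest are enforced. That leaves ¶1, ¶2, ¶3, ¶6, and ¶7 in effect.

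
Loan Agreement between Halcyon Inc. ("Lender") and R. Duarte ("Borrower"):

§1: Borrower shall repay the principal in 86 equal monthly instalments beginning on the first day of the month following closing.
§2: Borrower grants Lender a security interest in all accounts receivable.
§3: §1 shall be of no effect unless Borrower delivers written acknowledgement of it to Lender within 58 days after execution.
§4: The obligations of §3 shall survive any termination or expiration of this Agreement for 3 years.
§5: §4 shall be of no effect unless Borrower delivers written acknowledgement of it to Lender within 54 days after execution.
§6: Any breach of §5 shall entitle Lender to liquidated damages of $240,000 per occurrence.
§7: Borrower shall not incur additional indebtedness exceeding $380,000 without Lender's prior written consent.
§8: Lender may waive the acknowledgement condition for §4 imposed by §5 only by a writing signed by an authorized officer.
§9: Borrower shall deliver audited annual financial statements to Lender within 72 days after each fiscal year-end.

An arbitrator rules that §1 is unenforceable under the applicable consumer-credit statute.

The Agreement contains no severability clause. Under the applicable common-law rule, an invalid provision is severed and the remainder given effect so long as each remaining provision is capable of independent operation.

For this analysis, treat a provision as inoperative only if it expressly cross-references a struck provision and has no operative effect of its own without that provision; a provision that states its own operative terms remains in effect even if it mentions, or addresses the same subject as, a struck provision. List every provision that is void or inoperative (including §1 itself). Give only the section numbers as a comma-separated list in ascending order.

1, 3, 4, 5, 6, 8

§1 is struck. §3 merely fixes the acknowledgement condition for §1; with §1 gone it has nothing to operate on and falls away. §4 merely fixes the survival period for §3; with §3 gone it has nothing to operate on and falls away. §5 merely fixes the acknowledgement condition for §4; with §4 gone it has nothing to operate on and falls away. The whole of §6 is the liquidated-damages amount, defined by reference to §5, so §6 cannot stand once §5 is removed. The only function of §8 is the waiver condition for §5, so it cannot stand once §5 is removed. With no severability clause, the stated default rule severs what cannot stand and enforces each remaining provision that can operate on its own. §2, §7, and §9 remain in effect.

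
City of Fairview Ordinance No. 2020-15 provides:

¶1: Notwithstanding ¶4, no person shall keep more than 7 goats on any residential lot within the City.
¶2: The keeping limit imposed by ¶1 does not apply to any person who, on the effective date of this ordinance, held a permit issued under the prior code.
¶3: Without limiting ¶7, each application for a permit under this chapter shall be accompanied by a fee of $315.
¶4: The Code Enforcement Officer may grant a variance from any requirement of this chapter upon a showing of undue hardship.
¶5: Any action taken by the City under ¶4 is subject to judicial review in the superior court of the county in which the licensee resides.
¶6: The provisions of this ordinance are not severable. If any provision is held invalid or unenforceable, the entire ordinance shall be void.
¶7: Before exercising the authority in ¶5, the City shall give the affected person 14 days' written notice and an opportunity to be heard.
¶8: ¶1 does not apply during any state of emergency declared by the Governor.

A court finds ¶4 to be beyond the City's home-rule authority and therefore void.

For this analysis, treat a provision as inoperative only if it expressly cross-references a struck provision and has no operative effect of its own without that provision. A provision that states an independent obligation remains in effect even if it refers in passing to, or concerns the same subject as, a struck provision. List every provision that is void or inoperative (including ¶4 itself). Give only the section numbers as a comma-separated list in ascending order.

1, 2, 3, 4, 5, 6, 7, 8

¶4 is struck. ¶5 operates only by reference to ¶4, so it falls with ¶4. ¶7 has no operative effect of its own apart from ¶5 and is therefore inoperative. ¶6 provides that the ordinance is not severable, so the invalidity of any one provision voids the entire ordinance. No provision of the ordinance survives.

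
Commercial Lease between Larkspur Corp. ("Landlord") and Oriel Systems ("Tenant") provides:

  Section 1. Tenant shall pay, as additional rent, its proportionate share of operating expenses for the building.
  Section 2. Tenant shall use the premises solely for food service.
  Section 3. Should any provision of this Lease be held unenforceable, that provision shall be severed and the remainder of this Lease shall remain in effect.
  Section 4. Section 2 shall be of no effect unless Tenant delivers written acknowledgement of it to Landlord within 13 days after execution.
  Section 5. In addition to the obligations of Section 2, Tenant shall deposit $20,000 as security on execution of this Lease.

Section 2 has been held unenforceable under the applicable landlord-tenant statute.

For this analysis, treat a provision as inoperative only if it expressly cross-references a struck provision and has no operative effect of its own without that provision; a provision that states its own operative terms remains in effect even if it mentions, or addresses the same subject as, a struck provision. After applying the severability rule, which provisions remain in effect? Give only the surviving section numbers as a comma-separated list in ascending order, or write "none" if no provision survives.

1, 3, 5

Section 2 is struck. The only function of Section 4 is the acknowledgement condition for Section 2, so it cannot stand once Section 2 is removed. Although Section 5 refers to Section 2, its operative terms do not depend on Section 2, so it remains in effect. Section 3 is a severability clause and preserves every provision that can still be given independent effect. The provisions still in force are Section 1, Section 3, and Section 5.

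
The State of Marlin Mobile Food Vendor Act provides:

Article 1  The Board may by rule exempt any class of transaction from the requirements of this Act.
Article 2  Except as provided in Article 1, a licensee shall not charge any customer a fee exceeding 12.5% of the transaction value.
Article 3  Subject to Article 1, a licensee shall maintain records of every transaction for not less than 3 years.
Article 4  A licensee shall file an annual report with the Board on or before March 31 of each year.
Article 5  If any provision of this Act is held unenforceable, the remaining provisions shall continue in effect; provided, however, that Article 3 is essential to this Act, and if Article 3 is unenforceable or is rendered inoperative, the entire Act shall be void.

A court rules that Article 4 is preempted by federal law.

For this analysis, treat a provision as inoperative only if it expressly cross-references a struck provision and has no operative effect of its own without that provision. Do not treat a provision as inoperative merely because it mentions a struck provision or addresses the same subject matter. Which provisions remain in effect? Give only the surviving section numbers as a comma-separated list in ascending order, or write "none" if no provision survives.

1, 2, 3, 5

Article 4 is struck. No other provision's operative terms depend on Article 4. Article 5 makes Article 3 an essential term, but Article 3 is unaffected, so the severability proviso in Article 5 preserves the remaining provisions. Article 1, Article 2, Article 3, and Article 5 remain in effect.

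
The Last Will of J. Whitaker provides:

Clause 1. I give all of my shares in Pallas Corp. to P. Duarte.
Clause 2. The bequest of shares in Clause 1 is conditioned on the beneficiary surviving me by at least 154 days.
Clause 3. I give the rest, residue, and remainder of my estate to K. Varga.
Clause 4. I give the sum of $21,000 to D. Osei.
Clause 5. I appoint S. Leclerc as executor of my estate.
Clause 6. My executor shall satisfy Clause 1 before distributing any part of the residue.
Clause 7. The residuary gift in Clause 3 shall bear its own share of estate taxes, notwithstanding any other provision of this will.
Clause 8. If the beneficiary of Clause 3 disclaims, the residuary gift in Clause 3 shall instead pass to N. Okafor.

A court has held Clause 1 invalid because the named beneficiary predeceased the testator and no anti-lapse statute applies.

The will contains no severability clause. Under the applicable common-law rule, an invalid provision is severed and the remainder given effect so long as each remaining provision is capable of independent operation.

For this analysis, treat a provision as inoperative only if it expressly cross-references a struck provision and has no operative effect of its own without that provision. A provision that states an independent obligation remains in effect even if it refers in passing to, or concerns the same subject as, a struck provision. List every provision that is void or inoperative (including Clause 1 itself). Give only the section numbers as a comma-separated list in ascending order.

Clause 1 is struck. Clause 2 merely fixes the survivorship condition on Clause 1; with Clause 1 gone it has nothing to operate on and falls away. Clause 6 merely fixes the priority direction for Clause 1; with Clause 1 gone it has nothing to operate on and falls away. Under the stated default rule, only provisions that cannot operate independently fall away; the rest are enforced. Clause 3, Clause 4, Clause 5, Clause 7, and Clause 8 remain in effect.

1, 2, 6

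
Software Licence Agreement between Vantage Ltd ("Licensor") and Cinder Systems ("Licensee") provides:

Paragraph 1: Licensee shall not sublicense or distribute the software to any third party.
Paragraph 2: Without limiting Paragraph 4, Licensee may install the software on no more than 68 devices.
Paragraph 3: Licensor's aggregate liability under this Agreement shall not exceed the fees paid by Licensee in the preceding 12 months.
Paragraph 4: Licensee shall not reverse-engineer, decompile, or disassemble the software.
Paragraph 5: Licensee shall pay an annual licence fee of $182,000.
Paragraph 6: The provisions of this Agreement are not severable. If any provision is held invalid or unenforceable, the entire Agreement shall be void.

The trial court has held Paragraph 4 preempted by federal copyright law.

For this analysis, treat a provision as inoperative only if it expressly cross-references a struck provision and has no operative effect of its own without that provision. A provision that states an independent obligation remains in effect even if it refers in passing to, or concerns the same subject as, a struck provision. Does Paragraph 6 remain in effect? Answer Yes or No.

Paragraph 4 is struck. Nothing else in the Agreement is defined by reference to Paragraph 4. Paragraph 6 provides that the Agreement is not severable, so the invalidity of any one provision voids the entire Agreement. No provision of the Agreement survives. Paragraph 6 is among the inoperative provisions, so the answer is no.

No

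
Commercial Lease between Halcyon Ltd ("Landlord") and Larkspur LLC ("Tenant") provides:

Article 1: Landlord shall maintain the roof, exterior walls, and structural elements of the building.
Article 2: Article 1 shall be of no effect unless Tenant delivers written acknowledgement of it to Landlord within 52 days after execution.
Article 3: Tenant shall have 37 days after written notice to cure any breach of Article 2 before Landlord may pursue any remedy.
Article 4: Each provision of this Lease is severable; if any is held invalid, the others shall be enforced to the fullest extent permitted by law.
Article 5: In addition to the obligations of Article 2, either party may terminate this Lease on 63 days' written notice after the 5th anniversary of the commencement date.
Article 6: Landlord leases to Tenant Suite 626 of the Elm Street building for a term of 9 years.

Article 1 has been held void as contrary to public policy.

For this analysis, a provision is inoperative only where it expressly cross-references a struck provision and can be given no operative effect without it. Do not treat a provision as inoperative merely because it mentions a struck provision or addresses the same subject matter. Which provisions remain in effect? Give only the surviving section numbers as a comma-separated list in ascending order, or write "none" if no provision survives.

4, 5, 6

Article 1 is struck. Article 2 has no operative effect of its own apart from Article 1 and is therefore inoperative. Article 3 has no operative effect of its own apart from Article 2 and is therefore inoperative. Article 5 mentions Article 2 but its own obligation stands independently of Article 2, so Article 5 is not affected. Article 4 is a severability clause and preserves every provision that can still be given independent effect. The provisions still in force are Article 4, Article 5, and Article 6.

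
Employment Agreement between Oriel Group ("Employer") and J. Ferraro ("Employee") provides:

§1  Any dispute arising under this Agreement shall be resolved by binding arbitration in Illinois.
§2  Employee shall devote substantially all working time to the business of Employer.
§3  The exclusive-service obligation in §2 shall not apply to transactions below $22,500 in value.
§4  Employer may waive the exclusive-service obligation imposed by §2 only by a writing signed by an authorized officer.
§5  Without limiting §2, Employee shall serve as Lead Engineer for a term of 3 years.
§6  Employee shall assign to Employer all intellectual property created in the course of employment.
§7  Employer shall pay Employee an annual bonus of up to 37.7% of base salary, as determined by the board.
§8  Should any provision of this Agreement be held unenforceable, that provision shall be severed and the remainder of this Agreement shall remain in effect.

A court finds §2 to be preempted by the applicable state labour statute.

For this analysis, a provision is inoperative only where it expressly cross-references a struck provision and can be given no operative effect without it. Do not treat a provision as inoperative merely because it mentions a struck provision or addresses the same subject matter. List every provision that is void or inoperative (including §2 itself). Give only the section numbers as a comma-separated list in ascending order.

2, 3, 4

§2 is struck. The whole of §3 is the carve-out from the exclusive-service obligation, defined by reference to §2, so §3 cannot stand once §2 is removed. §4 merely fixes the waiver condition for §2; with §2 gone it has nothing to operate on and falls away. §5 mentions §2 but its own obligation stands independently of §2, so §5 is not affected. §8 is a severability clause and preserves every provision that can still be given independent effect. That leaves §1, §5, §6, §7, and §8 in effect.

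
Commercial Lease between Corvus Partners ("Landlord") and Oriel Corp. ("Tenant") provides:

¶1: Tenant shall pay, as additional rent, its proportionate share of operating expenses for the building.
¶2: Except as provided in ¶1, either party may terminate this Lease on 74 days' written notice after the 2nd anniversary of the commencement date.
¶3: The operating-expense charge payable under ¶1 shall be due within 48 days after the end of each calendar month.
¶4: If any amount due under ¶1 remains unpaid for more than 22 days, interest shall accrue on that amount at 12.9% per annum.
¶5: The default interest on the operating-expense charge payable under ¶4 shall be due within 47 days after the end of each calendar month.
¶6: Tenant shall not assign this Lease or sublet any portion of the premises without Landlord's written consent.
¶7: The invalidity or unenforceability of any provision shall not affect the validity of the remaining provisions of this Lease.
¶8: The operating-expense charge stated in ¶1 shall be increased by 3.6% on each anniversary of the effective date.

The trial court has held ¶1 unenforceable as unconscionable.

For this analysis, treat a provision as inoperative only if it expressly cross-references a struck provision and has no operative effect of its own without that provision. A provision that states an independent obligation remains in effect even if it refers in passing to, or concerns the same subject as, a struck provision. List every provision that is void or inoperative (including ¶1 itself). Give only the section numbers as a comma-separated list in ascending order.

1, 3, 4, 5, 8

¶1 is struck. ¶3 has no operative effect of its own apart from ¶1 and is therefore inoperative. ¶4 does nothing except set the default interest on the operating-expense charge by reference to ¶1; with ¶1 gone it has no independent effect and is inoperative. ¶8 does nothing except set the escalation of the operating-expense charge by reference to ¶1; with ¶1 gone it has no independent effect and is inoperative. ¶5 has no operative effect of its own apart from ¶4 and is therefore inoperative. Although ¶2 refers to ¶1, its operative terms do not depend on ¶1, so it remains in effect. Under the severability clause in ¶7, the remaining provisions continue in force. That leaves ¶2, ¶6, and ¶7 in effect.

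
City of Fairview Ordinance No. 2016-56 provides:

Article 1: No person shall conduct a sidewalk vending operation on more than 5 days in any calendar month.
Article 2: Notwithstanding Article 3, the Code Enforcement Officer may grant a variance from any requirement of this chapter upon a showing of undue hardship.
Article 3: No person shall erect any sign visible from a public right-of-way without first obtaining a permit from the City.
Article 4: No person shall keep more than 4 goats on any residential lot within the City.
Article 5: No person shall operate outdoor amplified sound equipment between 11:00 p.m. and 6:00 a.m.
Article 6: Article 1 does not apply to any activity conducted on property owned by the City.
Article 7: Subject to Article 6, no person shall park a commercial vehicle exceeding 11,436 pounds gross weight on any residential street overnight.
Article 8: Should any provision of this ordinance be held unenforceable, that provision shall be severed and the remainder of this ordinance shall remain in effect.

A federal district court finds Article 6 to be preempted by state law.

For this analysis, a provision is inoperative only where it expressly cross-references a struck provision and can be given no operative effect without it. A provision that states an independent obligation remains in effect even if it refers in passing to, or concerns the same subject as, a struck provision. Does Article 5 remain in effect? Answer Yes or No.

Yes

Article 6 is struck. Although Article 7 refers to Article 6, its operative terms do not depend on Article 6, so it remains in effect. No other provision's operative terms depend on Article 6. Article 8 is a severability clause and preserves every provision that can still be given independent effect. The provisions still in force are Article 1, Article 2, Article 3, Article 4, Article 5, Article 7, and Article 8. Article 5 is among the surviving provisions, so the answer is yes.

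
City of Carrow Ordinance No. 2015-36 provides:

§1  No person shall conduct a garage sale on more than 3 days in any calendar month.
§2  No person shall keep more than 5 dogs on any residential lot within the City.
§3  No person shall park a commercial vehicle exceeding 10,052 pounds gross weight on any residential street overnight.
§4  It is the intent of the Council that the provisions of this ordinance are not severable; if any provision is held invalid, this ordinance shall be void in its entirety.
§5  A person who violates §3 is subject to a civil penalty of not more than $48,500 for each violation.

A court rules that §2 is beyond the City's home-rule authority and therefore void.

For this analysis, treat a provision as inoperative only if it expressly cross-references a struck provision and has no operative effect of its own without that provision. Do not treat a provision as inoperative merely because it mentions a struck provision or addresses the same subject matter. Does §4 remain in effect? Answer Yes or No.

§2 is struck. Nothing else in the ordinance is defined by reference to §2. §4 provides that the ordinance is not severable, so the invalidity of any one provision voids the entire ordinance. No provision of the ordinance survives. §4 is among the inoperative provisions, so the answer is no.

No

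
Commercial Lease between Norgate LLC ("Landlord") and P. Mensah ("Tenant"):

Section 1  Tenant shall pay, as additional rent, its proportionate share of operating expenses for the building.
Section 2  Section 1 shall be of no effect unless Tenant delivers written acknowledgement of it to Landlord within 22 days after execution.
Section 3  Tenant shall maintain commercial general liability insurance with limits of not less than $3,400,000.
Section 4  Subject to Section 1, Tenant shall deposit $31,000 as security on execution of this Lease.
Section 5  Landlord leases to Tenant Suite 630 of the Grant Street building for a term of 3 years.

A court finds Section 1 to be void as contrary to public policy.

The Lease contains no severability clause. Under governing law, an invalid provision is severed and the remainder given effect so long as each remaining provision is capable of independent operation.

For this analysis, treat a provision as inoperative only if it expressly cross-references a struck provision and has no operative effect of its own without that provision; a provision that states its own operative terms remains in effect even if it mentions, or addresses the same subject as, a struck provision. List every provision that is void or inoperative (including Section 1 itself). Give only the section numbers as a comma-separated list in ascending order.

1, 2

Section 1 is struck. The only function of Section 2 is the acknowledgement condition for Section 1, so it cannot stand once Section 1 is removed. Although Section 4 refers to Section 1, its operative terms do not depend on Section 1, so it remains in effect. Under the stated default rule, only provisions that cannot operate independently fall away; the rest are enforced. That leaves Section 3, Section 4, and Section 5 in effect.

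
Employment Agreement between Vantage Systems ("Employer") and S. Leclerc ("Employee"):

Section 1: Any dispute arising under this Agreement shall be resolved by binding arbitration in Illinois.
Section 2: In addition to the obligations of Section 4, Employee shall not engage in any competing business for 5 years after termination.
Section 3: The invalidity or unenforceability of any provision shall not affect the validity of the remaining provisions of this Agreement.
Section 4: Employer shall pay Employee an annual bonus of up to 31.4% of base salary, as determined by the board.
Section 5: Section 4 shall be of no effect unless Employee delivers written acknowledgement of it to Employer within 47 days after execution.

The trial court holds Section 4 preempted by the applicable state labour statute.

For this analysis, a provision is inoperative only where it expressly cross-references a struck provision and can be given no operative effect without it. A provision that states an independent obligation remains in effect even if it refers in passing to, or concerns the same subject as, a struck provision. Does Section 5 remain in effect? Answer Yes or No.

Section 4 is struck. Section 5 merely fixes the acknowledgement condition for Section 4; with Section 4 gone it has nothing to operate on and falls away. Section 2 mentions Section 4 but its own obligation stands independently of Section 4, so Section 2 is not affected. Under the severability clause in Section 3, the remaining provisions continue in force. Section 1, Section 2, and Section 3 remain in effect. Section 5 is among the inoperative provisions, so the answer is no.

No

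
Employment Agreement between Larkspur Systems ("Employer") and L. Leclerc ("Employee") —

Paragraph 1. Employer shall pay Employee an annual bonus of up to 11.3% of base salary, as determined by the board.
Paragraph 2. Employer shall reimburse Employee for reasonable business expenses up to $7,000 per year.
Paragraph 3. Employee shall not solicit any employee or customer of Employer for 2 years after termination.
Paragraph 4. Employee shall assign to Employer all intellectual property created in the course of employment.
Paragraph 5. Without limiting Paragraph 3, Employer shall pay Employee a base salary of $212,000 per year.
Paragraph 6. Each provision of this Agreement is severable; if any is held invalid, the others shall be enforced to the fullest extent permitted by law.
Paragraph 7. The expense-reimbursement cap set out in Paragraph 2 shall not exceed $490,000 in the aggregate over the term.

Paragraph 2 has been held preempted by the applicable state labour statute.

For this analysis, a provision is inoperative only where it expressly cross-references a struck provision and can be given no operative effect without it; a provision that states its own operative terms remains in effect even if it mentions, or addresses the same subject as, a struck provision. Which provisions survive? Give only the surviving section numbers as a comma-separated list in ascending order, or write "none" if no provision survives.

Paragraph 2 is struck. Paragraph 7 has no operative effect of its own apart from Paragraph 2 and is therefore inoperative. Paragraph 6 is a severability clause and preserves every provision that can still be given independent effect. That leaves Paragraph 1, Paragraph 3, Paragraph 4, Paragraph 5, and Paragraph 6 in effect.

1, 3, 4, 5, 6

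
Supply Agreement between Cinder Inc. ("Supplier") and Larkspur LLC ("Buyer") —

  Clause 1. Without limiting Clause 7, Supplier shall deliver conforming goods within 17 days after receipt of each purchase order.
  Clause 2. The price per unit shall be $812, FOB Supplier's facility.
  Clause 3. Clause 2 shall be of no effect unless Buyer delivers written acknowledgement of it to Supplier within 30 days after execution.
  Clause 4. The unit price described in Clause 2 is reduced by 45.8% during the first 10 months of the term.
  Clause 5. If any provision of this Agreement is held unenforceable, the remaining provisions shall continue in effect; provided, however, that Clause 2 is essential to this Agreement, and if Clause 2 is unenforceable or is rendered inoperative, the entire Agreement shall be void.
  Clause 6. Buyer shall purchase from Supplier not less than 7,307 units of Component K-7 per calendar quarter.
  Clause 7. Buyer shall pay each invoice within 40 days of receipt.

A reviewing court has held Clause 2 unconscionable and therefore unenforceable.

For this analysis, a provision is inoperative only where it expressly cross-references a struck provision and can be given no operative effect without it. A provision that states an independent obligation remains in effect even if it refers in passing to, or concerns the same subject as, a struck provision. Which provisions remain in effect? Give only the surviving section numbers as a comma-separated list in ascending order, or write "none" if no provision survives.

Clause 2 is struck. Clause 3 merely fixes the acknowledgement condition for Clause 2; with Clause 2 gone it has nothing to operate on and falls away. Clause 4 does nothing except set the introductory reduction to the unit price by reference to Clause 2; with Clause 2 gone it has no independent effect and is inoperative. Clause 5 makes Clause 2 an essential term, and Clause 2 is the provision held invalid; under Clause 5, the entire Agreement is therefore void. No provision of the Agreement survives.

none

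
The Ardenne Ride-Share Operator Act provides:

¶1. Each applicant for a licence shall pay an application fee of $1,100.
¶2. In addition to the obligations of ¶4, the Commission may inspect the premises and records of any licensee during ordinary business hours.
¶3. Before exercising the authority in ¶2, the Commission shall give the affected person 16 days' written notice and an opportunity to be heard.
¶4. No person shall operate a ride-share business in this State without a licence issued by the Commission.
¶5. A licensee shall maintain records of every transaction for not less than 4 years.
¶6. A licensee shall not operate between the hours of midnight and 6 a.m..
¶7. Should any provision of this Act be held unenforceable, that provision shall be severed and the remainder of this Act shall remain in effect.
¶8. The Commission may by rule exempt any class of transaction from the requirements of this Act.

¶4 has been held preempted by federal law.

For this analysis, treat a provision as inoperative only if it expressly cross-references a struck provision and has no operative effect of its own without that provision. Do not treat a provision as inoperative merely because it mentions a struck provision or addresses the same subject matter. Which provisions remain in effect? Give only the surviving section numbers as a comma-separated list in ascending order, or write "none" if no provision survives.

¶4 is struck. Although ¶2 refers to ¶4, its operative terms do not depend on ¶4, so it remains in effect. No other provision's operative terms depend on ¶4. Under the severability clause in ¶7, the remaining provisions continue in force. The provisions still in force are ¶1, ¶2, ¶3, ¶5, ¶6, ¶7, and ¶8.

1, 2, 3, 5, 6, 7, 8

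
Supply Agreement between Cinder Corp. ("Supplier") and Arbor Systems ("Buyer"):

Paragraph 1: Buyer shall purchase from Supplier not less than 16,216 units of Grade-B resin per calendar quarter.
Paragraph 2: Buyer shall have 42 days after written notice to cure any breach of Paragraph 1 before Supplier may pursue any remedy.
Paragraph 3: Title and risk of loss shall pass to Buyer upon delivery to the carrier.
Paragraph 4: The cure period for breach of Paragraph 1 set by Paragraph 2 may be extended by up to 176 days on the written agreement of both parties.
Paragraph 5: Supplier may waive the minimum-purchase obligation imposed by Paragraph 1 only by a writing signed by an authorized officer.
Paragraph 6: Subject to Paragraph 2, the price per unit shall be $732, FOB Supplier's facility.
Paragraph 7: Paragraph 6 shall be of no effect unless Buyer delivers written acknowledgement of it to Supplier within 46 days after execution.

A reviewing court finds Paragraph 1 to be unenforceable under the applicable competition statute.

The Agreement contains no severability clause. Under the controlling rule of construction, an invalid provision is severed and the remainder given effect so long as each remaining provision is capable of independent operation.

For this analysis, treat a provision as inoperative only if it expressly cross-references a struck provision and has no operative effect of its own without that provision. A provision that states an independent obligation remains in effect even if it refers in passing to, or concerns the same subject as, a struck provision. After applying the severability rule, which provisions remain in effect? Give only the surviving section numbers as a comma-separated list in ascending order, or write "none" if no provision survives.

3, 6, 7

Paragraph 1 is struck. The only function of Paragraph 2 is the cure period for breach of Paragraph 1, so it cannot stand once Paragraph 1 is removed. The only function of Paragraph 5 is the waiver condition for Paragraph 1, so it cannot stand once Paragraph 1 is removed. The whole of Paragraph 4 is the extension of the cure period for breach of Paragraph 1, defined by reference to Paragraph 2, so Paragraph 4 cannot stand once Paragraph 2 is removed. Although Paragraph 6 refers to Paragraph 2, its operative terms do not depend on Paragraph 2, so it remains in effect. Under the stated default rule, only provisions that cannot operate independently fall away; the rest are enforced. That leaves Paragraph 3, Paragraph 6, and Paragraph 7 in effect.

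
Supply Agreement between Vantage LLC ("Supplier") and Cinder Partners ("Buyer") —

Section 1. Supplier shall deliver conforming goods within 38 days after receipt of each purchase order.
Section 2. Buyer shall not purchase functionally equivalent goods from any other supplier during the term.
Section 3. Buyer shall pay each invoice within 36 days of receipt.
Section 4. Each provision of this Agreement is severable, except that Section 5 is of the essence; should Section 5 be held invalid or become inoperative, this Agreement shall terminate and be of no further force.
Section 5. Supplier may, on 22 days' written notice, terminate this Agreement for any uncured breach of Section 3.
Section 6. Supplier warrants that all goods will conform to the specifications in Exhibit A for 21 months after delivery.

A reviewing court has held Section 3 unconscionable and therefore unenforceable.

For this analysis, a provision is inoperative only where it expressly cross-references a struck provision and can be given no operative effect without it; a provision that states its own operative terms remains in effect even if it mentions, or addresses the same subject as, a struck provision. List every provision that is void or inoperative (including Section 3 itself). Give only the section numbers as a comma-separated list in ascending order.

1, 2, 3, 4, 5, 6

Section 3 is struck. Section 5 operates only by reference to Section 3, so it falls with Section 3. Section 4 makes Section 5 an essential term, and Section 5 has been rendered inoperative by the cascade; under Section 4, the entire Agreement is therefore void. No provision of the Agreement survives.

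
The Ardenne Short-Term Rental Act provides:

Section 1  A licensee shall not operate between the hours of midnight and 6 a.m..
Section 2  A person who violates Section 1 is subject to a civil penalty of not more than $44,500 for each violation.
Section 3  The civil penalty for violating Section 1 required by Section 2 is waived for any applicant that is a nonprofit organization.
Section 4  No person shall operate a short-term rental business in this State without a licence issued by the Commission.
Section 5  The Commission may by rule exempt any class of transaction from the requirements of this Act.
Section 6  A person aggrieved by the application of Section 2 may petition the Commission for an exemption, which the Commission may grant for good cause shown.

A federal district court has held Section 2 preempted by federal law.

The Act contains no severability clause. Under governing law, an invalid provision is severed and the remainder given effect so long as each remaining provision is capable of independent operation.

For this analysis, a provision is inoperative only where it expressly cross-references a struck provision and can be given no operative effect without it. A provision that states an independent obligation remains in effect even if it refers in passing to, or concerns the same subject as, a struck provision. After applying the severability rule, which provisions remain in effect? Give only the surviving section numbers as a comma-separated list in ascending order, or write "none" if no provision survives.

1, 4, 5

Section 2 is struck. Section 3 operates only by reference to Section 2, so it falls with Section 2. Section 6 merely fixes the exemption procedure for Section 2; with Section 2 gone it has nothing to operate on and falls away. With no severability clause, the stated default rule severs what cannot stand and enforces each remaining provision that can operate on its own. Section 1, Section 4, and Section 5 remain in effect.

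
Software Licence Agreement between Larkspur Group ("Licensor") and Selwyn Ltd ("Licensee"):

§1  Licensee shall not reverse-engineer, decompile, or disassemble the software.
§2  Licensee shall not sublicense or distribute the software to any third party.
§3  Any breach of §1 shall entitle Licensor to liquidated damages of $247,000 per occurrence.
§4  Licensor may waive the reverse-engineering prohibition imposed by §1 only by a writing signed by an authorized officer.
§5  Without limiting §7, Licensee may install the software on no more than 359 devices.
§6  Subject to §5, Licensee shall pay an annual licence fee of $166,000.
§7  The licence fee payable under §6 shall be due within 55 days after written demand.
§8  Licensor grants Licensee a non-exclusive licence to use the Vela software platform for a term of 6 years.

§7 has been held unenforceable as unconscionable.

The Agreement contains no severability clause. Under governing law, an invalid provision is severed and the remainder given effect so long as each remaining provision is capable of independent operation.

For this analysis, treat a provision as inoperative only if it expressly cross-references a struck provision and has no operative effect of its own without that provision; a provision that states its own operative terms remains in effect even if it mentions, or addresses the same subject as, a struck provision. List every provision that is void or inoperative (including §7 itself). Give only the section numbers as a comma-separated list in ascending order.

§7 is struck. Although §5 refers to §7, its operative terms do not depend on §7, so it remains in effect. No other provision's operative terms depend on §7. Under the stated default rule, only provisions that cannot operate independently fall away; the rest are enforced. That leaves §1, §2, §3, §4, §5, §6, and §8 in effect.

7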